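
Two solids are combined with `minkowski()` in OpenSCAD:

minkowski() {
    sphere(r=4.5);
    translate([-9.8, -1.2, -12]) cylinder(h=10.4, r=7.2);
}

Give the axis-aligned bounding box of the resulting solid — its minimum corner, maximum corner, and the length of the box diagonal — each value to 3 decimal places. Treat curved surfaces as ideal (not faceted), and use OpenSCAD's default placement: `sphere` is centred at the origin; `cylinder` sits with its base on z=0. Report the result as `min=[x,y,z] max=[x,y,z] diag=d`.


min=[-21.500,-12.900,-16.500] max=[1.900,10.500,2.900] diag=38.360

A = translate([-9.8, -1.2, -12]) cylinder(h=10.4, r=7.2) → bbox [-17,-8.4,-12] .. [-2.6,6,-1.6]
B = sphere(r=4.5) → bbox [-4.5,-4.5,-4.5] .. [4.5,4.5,4.5]
lo = A.lo+B.lo = [-17-4.5, -8.4-4.5, -12-4.5] = [-21.500,-12.900,-16.500]
hi = A.hi+B.hi = [-2.6+4.5, 6+4.5, -1.6+4.5] = [1.900,10.500,2.900]
diag = √(23.4²+23.4²+19.4²) = √1471.48 = 38.360


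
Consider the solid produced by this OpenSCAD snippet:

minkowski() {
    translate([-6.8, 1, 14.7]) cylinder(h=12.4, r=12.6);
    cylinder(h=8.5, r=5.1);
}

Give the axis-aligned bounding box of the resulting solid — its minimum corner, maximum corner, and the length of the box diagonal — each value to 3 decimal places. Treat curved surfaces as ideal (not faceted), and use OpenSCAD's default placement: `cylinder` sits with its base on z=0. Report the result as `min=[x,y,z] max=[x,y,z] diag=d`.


min=[-24.500,-16.700,14.700] max=[10.900,18.700,35.600] diag=54.251

A = translate([-6.8, 1, 14.7]) cylinder(h=12.4, r=12.6) → bbox [-19.4,-11.6,14.7] .. [5.8,13.6,27.1]
B = cylinder(h=8.5, r=5.1) → bbox [-5.1,-5.1,0] .. [5.1,5.1,8.5]
lo = A.lo+B.lo = [-19.4-5.1, -11.6-5.1, 14.7+0] = [-24.500,-16.700,14.700]
hi = A.hi+B.hi = [5.8+5.1, 13.6+5.1, 27.1+8.5] = [10.900,18.700,35.600]
diag = √(35.4²+35.4²+20.9²) = √2943.13 = 54.251


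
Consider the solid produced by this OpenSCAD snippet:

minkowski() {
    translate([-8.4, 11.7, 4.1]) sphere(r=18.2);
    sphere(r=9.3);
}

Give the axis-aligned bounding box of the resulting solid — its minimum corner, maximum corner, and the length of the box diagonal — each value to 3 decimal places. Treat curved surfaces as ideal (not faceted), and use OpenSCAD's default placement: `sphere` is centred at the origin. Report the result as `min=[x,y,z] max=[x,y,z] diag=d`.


A = translate([-8.4, 11.7, 4.1]) sphere(r=18.2) → bbox [-26.6,-6.5,-14.1] .. [9.8,29.9,22.3]
B = sphere(r=9.3) → bbox [-9.3,-9.3,-9.3] .. [9.3,9.3,9.3]
lo = A.lo+B.lo = [-26.6-9.3, -6.5-9.3, -14.1-9.3] = [-35.900,-15.800,-23.400]
hi = A.hi+B.hi = [9.8+9.3, 29.9+9.3, 22.3+9.3] = [19.100,39.200,31.600]
diag = √(55²+55²+55²) = √9075 = 95.263

min=[-35.900,-15.800,-23.400] max=[19.100,39.200,31.600] diag=95.263


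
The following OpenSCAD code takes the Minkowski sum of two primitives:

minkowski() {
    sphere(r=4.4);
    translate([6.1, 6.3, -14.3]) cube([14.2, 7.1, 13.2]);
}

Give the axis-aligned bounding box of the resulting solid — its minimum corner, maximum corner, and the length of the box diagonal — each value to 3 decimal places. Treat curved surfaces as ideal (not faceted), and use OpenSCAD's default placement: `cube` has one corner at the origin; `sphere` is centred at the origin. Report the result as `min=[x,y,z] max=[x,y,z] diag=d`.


min=[1.700,1.900,-18.700] max=[24.700,17.800,3.300] diag=35.578

A = translate([6.1, 6.3, -14.3]) cube([14.2, 7.1, 13.2]) → bbox [6.1,6.3,-14.3] .. [20.3,13.4,-1.1]
B = sphere(r=4.4) → bbox [-4.4,-4.4,-4.4] .. [4.4,4.4,4.4]
lo = A.lo+B.lo = [6.1-4.4, 6.3-4.4, -14.3-4.4] = [1.700,1.900,-18.700]
hi = A.hi+B.hi = [20.3+4.4, 13.4+4.4, -1.1+4.4] = [24.700,17.800,3.300]
diag = √(23²+15.9²+22²) = √1265.81 = 35.578


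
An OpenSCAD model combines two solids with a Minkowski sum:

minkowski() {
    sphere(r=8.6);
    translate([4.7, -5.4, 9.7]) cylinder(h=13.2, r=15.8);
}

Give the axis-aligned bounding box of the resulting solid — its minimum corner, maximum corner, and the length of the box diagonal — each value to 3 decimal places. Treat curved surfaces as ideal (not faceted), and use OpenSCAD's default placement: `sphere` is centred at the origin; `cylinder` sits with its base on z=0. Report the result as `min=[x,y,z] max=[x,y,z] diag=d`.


A = translate([4.7, -5.4, 9.7]) cylinder(h=13.2, r=15.8) → bbox [-11.1,-21.2,9.7] .. [20.5,10.4,22.9]
B = sphere(r=8.6) → bbox [-8.6,-8.6,-8.6] .. [8.6,8.6,8.6]
lo = A.lo+B.lo = [-11.1-8.6, -21.2-8.6, 9.7-8.6] = [-19.700,-29.800,1.100]
hi = A.hi+B.hi = [20.5+8.6, 10.4+8.6, 22.9+8.6] = [29.100,19.000,31.500]
diag = √(48.8²+48.8²+30.4²) = √5687.04 = 75.412

min=[-19.700,-29.800,1.100] max=[29.100,19.000,31.500] diag=75.412


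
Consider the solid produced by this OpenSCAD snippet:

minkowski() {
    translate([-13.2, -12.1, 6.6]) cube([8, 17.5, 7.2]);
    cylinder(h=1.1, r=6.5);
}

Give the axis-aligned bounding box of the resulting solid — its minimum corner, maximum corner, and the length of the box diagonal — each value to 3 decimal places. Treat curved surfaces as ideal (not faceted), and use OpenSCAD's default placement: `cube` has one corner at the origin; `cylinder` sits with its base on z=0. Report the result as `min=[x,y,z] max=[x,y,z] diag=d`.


A = translate([-13.2, -12.1, 6.6]) cube([8, 17.5, 7.2]) → bbox [-13.2,-12.1,6.6] .. [-5.2,5.4,13.8]
B = cylinder(h=1.1, r=6.5) → bbox [-6.5,-6.5,0] .. [6.5,6.5,1.1]
lo = A.lo+B.lo = [-13.2-6.5, -12.1-6.5, 6.6+0] = [-19.700,-18.600,6.600]
hi = A.hi+B.hi = [-5.2+6.5, 5.4+6.5, 13.8+1.1] = [1.300,11.900,14.900]
diag = √(21²+30.5²+8.3²) = √1440.14 = 37.949

min=[-19.700,-18.600,6.600] max=[1.300,11.900,14.900] diag=37.949


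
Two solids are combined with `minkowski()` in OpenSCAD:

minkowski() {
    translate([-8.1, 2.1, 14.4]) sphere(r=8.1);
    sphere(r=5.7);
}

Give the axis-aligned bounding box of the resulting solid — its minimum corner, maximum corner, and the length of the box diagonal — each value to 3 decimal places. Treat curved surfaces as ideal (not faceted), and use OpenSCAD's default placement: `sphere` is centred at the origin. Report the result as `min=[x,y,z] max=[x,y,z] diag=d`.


min=[-21.900,-11.700,0.600] max=[5.700,15.900,28.200] diag=47.805

A = translate([-8.1, 2.1, 14.4]) sphere(r=8.1) → bbox [-16.2,-6,6.3] .. [0,10.2,22.5]
B = sphere(r=5.7) → bbox [-5.7,-5.7,-5.7] .. [5.7,5.7,5.7]
lo = A.lo+B.lo = [-16.2-5.7, -6-5.7, 6.3-5.7] = [-21.900,-11.700,0.600]
hi = A.hi+B.hi = [0+5.7, 10.2+5.7, 22.5+5.7] = [5.700,15.900,28.200]
diag = √(27.6²+27.6²+27.6²) = √2285.28 = 47.805


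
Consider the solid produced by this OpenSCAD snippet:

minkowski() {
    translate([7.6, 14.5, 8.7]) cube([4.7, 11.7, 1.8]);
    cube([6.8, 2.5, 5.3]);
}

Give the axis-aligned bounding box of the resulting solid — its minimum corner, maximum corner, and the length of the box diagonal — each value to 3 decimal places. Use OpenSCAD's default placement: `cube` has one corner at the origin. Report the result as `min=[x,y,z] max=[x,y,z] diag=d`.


A = translate([7.6, 14.5, 8.7]) cube([4.7, 11.7, 1.8]) → bbox [7.6,14.5,8.7] .. [12.3,26.2,10.5]
B = cube([6.8, 2.5, 5.3]) → bbox [0,0,0] .. [6.8,2.5,5.3]
lo = A.lo+B.lo = [7.6+0, 14.5+0, 8.7+0] = [7.600,14.500,8.700]
hi = A.hi+B.hi = [12.3+6.8, 26.2+2.5, 10.5+5.3] = [19.100,28.700,15.800]
diag = √(11.5²+14.2²+7.1²) = √384.3 = 19.604

min=[7.600,14.500,8.700] max=[19.100,28.700,15.800] diag=19.604


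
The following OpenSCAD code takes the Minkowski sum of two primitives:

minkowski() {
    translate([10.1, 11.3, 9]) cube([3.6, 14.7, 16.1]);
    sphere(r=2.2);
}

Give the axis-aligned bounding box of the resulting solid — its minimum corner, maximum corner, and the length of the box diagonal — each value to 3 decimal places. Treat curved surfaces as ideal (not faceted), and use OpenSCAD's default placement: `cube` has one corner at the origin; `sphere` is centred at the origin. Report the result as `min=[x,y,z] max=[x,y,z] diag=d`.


min=[7.900,9.100,6.800] max=[15.900,28.200,27.300] diag=29.139

A = translate([10.1, 11.3, 9]) cube([3.6, 14.7, 16.1]) → bbox [10.1,11.3,9] .. [13.7,26,25.1]
B = sphere(r=2.2) → bbox [-2.2,-2.2,-2.2] .. [2.2,2.2,2.2]
lo = A.lo+B.lo = [10.1-2.2, 11.3-2.2, 9-2.2] = [7.900,9.100,6.800]
hi = A.hi+B.hi = [13.7+2.2, 26+2.2, 25.1+2.2] = [15.900,28.200,27.300]
diag = √(8²+19.1²+20.5²) = √849.06 = 29.139


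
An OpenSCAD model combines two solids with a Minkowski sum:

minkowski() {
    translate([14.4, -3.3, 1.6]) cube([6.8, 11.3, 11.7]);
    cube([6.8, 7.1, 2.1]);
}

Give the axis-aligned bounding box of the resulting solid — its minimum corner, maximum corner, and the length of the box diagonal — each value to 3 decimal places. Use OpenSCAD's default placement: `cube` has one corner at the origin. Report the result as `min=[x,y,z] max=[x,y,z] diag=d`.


min=[14.400,-3.300,1.600] max=[28.000,15.100,15.400] diag=26.720

A = translate([14.4, -3.3, 1.6]) cube([6.8, 11.3, 11.7]) → bbox [14.4,-3.3,1.6] .. [21.2,8,13.3]
B = cube([6.8, 7.1, 2.1]) → bbox [0,0,0] .. [6.8,7.1,2.1]
lo = A.lo+B.lo = [14.4+0, -3.3+0, 1.6+0] = [14.400,-3.300,1.600]
hi = A.hi+B.hi = [21.2+6.8, 8+7.1, 13.3+2.1] = [28.000,15.100,15.400]
diag = √(13.6²+18.4²+13.8²) = √713.96 = 26.720


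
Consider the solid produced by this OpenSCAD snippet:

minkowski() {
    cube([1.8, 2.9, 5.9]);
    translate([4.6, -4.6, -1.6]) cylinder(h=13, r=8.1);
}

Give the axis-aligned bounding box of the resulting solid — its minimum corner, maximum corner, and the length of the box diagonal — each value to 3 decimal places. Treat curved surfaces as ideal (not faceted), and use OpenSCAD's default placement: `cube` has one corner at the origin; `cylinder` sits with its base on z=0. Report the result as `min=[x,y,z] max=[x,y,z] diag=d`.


min=[-3.500,-12.700,-1.600] max=[14.500,6.400,17.300] diag=32.342

A = translate([4.6, -4.6, -1.6]) cylinder(h=13, r=8.1) → bbox [-3.5,-12.7,-1.6] .. [12.7,3.5,11.4]
B = cube([1.8, 2.9, 5.9]) → bbox [0,0,0] .. [1.8,2.9,5.9]
lo = A.lo+B.lo = [-3.5+0, -12.7+0, -1.6+0] = [-3.500,-12.700,-1.600]
hi = A.hi+B.hi = [12.7+1.8, 3.5+2.9, 11.4+5.9] = [14.500,6.400,17.300]
diag = √(18²+19.1²+18.9²) = √1046.02 = 32.342


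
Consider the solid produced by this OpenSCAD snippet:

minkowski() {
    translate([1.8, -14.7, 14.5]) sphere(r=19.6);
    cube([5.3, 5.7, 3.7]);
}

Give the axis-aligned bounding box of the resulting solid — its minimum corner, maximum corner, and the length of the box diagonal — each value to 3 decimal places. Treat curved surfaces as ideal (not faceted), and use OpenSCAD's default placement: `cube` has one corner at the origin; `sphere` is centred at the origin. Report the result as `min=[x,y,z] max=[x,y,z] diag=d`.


A = translate([1.8, -14.7, 14.5]) sphere(r=19.6) → bbox [-17.8,-34.3,-5.1] .. [21.4,4.9,34.1]
B = cube([5.3, 5.7, 3.7]) → bbox [0,0,0] .. [5.3,5.7,3.7]
lo = A.lo+B.lo = [-17.8+0, -34.3+0, -5.1+0] = [-17.800,-34.300,-5.100]
hi = A.hi+B.hi = [21.4+5.3, 4.9+5.7, 34.1+3.7] = [26.700,10.600,37.800]
diag = √(44.5²+44.9²+42.9²) = √5836.67 = 76.398

min=[-17.800,-34.300,-5.100] max=[26.700,10.600,37.800] diag=76.398


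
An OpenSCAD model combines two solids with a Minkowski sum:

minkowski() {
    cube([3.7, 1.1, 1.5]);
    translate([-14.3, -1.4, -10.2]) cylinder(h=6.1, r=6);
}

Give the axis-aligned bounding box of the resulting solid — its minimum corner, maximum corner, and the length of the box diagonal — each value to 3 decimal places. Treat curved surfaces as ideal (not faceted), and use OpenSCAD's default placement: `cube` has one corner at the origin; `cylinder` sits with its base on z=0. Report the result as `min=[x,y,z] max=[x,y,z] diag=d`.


min=[-20.300,-7.400,-10.200] max=[-4.600,5.700,-2.600] diag=21.814

A = translate([-14.3, -1.4, -10.2]) cylinder(h=6.1, r=6) → bbox [-20.3,-7.4,-10.2] .. [-8.3,4.6,-4.1]
B = cube([3.7, 1.1, 1.5]) → bbox [0,0,0] .. [3.7,1.1,1.5]
lo = A.lo+B.lo = [-20.3+0, -7.4+0, -10.2+0] = [-20.300,-7.400,-10.200]
hi = A.hi+B.hi = [-8.3+3.7, 4.6+1.1, -4.1+1.5] = [-4.600,5.700,-2.600]
diag = √(15.7²+13.1²+7.6²) = √475.86 = 21.814


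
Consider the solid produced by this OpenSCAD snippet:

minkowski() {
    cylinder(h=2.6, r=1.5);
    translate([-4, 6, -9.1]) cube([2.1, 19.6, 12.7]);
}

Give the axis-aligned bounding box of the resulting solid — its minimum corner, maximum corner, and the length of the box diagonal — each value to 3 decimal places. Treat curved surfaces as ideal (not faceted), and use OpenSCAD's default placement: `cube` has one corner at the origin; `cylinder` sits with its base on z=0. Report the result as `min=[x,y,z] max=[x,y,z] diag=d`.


min=[-5.500,4.500,-9.100] max=[-0.400,27.100,6.200] diag=27.764

A = translate([-4, 6, -9.1]) cube([2.1, 19.6, 12.7]) → bbox [-4,6,-9.1] .. [-1.9,25.6,3.6]
B = cylinder(h=2.6, r=1.5) → bbox [-1.5,-1.5,0] .. [1.5,1.5,2.6]
lo = A.lo+B.lo = [-4-1.5, 6-1.5, -9.1+0] = [-5.500,4.500,-9.100]
hi = A.hi+B.hi = [-1.9+1.5, 25.6+1.5, 3.6+2.6] = [-0.400,27.100,6.200]
diag = √(5.1²+22.6²+15.3²) = √770.86 = 27.764


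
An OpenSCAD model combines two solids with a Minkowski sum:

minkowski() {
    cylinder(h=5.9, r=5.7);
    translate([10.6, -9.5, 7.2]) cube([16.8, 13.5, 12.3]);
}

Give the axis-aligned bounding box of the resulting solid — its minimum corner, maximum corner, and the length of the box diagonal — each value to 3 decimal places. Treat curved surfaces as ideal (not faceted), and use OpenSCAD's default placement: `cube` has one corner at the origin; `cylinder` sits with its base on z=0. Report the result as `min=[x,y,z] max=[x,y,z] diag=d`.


A = translate([10.6, -9.5, 7.2]) cube([16.8, 13.5, 12.3]) → bbox [10.6,-9.5,7.2] .. [27.4,4,19.5]
B = cylinder(h=5.9, r=5.7) → bbox [-5.7,-5.7,0] .. [5.7,5.7,5.9]
lo = A.lo+B.lo = [10.6-5.7, -9.5-5.7, 7.2+0] = [4.900,-15.200,7.200]
hi = A.hi+B.hi = [27.4+5.7, 4+5.7, 19.5+5.9] = [33.100,9.700,25.400]
diag = √(28.2²+24.9²+18.2²) = √1746.49 = 41.791

min=[4.900,-15.200,7.200] max=[33.100,9.700,25.400] diag=41.791


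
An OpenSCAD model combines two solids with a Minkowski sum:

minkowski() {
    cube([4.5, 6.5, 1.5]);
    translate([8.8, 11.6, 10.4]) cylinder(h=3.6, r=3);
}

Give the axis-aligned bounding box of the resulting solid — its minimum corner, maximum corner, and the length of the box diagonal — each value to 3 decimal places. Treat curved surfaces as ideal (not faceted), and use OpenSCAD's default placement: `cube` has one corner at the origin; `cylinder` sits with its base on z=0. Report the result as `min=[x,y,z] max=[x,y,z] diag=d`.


min=[5.800,8.600,10.400] max=[16.300,21.100,15.500] diag=17.103

A = translate([8.8, 11.6, 10.4]) cylinder(h=3.6, r=3) → bbox [5.8,8.6,10.4] .. [11.8,14.6,14]
B = cube([4.5, 6.5, 1.5]) → bbox [0,0,0] .. [4.5,6.5,1.5]
lo = A.lo+B.lo = [5.8+0, 8.6+0, 10.4+0] = [5.800,8.600,10.400]
hi = A.hi+B.hi = [11.8+4.5, 14.6+6.5, 14+1.5] = [16.300,21.100,15.500]
diag = √(10.5²+12.5²+5.1²) = √292.51 = 17.103


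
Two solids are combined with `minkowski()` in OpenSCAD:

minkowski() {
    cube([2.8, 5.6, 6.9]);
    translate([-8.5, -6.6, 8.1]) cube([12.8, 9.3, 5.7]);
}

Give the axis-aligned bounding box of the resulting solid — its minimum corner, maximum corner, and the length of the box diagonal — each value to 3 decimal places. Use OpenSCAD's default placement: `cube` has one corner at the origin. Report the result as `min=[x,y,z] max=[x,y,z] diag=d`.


min=[-8.500,-6.600,8.100] max=[7.100,8.300,20.700] diag=24.983

A = translate([-8.5, -6.6, 8.1]) cube([12.8, 9.3, 5.7]) → bbox [-8.5,-6.6,8.1] .. [4.3,2.7,13.8]
B = cube([2.8, 5.6, 6.9]) → bbox [0,0,0] .. [2.8,5.6,6.9]
lo = A.lo+B.lo = [-8.5+0, -6.6+0, 8.1+0] = [-8.500,-6.600,8.100]
hi = A.hi+B.hi = [4.3+2.8, 2.7+5.6, 13.8+6.9] = [7.100,8.300,20.700]
diag = √(15.6²+14.9²+12.6²) = √624.13 = 24.983


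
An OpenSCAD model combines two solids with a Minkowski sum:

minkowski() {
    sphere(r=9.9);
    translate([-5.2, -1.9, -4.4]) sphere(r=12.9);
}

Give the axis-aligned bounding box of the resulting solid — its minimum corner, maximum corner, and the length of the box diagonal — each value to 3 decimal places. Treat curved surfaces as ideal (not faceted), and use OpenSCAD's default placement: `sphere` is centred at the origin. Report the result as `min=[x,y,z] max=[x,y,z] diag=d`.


min=[-28.000,-24.700,-27.200] max=[17.600,20.900,18.400] diag=78.982

A = translate([-5.2, -1.9, -4.4]) sphere(r=12.9) → bbox [-18.1,-14.8,-17.3] .. [7.7,11,8.5]
B = sphere(r=9.9) → bbox [-9.9,-9.9,-9.9] .. [9.9,9.9,9.9]
lo = A.lo+B.lo = [-18.1-9.9, -14.8-9.9, -17.3-9.9] = [-28.000,-24.700,-27.200]
hi = A.hi+B.hi = [7.7+9.9, 11+9.9, 8.5+9.9] = [17.600,20.900,18.400]
diag = √(45.6²+45.6²+45.6²) = √6238.08 = 78.982


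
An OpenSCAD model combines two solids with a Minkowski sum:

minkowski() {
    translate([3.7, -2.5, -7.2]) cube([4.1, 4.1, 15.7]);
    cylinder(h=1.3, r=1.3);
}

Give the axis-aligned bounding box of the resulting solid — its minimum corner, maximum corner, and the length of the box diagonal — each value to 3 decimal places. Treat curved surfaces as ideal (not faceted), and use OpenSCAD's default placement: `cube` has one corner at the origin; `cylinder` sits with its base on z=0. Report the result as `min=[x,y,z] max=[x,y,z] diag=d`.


min=[2.400,-3.800,-7.200] max=[9.100,2.900,9.800] diag=19.462

A = translate([3.7, -2.5, -7.2]) cube([4.1, 4.1, 15.7]) → bbox [3.7,-2.5,-7.2] .. [7.8,1.6,8.5]
B = cylinder(h=1.3, r=1.3) → bbox [-1.3,-1.3,0] .. [1.3,1.3,1.3]
lo = A.lo+B.lo = [3.7-1.3, -2.5-1.3, -7.2+0] = [2.400,-3.800,-7.200]
hi = A.hi+B.hi = [7.8+1.3, 1.6+1.3, 8.5+1.3] = [9.100,2.900,9.800]
diag = √(6.7²+6.7²+17²) = √378.78 = 19.462


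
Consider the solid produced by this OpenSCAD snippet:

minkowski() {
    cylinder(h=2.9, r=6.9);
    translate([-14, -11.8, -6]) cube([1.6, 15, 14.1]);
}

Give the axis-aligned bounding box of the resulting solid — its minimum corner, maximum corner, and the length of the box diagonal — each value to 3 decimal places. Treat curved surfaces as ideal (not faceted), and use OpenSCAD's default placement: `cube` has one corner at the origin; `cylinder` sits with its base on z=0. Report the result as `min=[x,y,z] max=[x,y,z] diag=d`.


A = translate([-14, -11.8, -6]) cube([1.6, 15, 14.1]) → bbox [-14,-11.8,-6] .. [-12.4,3.2,8.1]
B = cylinder(h=2.9, r=6.9) → bbox [-6.9,-6.9,0] .. [6.9,6.9,2.9]
lo = A.lo+B.lo = [-14-6.9, -11.8-6.9, -6+0] = [-20.900,-18.700,-6.000]
hi = A.hi+B.hi = [-12.4+6.9, 3.2+6.9, 8.1+2.9] = [-5.500,10.100,11.000]
diag = √(15.4²+28.8²+17²) = √1355.6 = 36.818

min=[-20.900,-18.700,-6.000] max=[-5.500,10.100,11.000] diag=36.818


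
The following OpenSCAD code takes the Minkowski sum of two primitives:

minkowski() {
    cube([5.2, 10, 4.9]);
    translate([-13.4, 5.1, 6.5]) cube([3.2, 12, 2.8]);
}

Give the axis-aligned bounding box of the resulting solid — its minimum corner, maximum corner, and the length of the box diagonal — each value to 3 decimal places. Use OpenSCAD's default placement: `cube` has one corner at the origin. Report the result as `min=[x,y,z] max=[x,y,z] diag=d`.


min=[-13.400,5.100,6.500] max=[-5.000,27.100,14.200] diag=24.776

A = translate([-13.4, 5.1, 6.5]) cube([3.2, 12, 2.8]) → bbox [-13.4,5.1,6.5] .. [-10.2,17.1,9.3]
B = cube([5.2, 10, 4.9]) → bbox [0,0,0] .. [5.2,10,4.9]
lo = A.lo+B.lo = [-13.4+0, 5.1+0, 6.5+0] = [-13.400,5.100,6.500]
hi = A.hi+B.hi = [-10.2+5.2, 17.1+10, 9.3+4.9] = [-5.000,27.100,14.200]
diag = √(8.4²+22²+7.7²) = √613.85 = 24.776


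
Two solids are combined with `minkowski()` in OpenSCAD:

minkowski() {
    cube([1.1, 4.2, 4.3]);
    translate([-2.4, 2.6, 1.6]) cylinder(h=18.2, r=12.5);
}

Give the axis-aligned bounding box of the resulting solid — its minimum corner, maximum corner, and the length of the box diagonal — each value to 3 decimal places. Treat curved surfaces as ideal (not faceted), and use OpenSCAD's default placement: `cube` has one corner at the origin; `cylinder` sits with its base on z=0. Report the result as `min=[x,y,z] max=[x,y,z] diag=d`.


min=[-14.900,-9.900,1.600] max=[11.200,19.300,24.100] diag=45.167

A = translate([-2.4, 2.6, 1.6]) cylinder(h=18.2, r=12.5) → bbox [-14.9,-9.9,1.6] .. [10.1,15.1,19.8]
B = cube([1.1, 4.2, 4.3]) → bbox [0,0,0] .. [1.1,4.2,4.3]
lo = A.lo+B.lo = [-14.9+0, -9.9+0, 1.6+0] = [-14.900,-9.900,1.600]
hi = A.hi+B.hi = [10.1+1.1, 15.1+4.2, 19.8+4.3] = [11.200,19.300,24.100]
diag = √(26.1²+29.2²+22.5²) = √2040.1 = 45.167


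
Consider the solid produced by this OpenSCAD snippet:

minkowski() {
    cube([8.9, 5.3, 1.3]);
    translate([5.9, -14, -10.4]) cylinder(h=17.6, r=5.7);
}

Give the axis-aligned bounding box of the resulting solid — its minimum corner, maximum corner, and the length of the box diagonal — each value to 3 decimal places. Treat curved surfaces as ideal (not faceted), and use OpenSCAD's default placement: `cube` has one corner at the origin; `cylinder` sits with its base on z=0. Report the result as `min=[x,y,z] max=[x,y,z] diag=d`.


min=[0.200,-19.700,-10.400] max=[20.500,-3.000,8.500] diag=32.376

A = translate([5.9, -14, -10.4]) cylinder(h=17.6, r=5.7) → bbox [0.2,-19.7,-10.4] .. [11.6,-8.3,7.2]
B = cube([8.9, 5.3, 1.3]) → bbox [0,0,0] .. [8.9,5.3,1.3]
lo = A.lo+B.lo = [0.2+0, -19.7+0, -10.4+0] = [0.200,-19.700,-10.400]
hi = A.hi+B.hi = [11.6+8.9, -8.3+5.3, 7.2+1.3] = [20.500,-3.000,8.500]
diag = √(20.3²+16.7²+18.9²) = √1048.19 = 32.376


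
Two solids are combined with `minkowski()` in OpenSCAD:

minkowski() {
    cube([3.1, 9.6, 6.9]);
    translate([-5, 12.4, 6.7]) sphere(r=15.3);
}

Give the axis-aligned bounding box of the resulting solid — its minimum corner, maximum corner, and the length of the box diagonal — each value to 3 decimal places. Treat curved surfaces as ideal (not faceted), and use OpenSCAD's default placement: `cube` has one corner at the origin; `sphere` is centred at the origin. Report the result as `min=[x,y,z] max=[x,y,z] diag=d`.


A = translate([-5, 12.4, 6.7]) sphere(r=15.3) → bbox [-20.3,-2.9,-8.6] .. [10.3,27.7,22]
B = cube([3.1, 9.6, 6.9]) → bbox [0,0,0] .. [3.1,9.6,6.9]
lo = A.lo+B.lo = [-20.3+0, -2.9+0, -8.6+0] = [-20.300,-2.900,-8.600]
hi = A.hi+B.hi = [10.3+3.1, 27.7+9.6, 22+6.9] = [13.400,37.300,28.900]
diag = √(33.7²+40.2²+37.5²) = √4157.98 = 64.482

min=[-20.300,-2.900,-8.600] max=[13.400,37.300,28.900] diag=64.482


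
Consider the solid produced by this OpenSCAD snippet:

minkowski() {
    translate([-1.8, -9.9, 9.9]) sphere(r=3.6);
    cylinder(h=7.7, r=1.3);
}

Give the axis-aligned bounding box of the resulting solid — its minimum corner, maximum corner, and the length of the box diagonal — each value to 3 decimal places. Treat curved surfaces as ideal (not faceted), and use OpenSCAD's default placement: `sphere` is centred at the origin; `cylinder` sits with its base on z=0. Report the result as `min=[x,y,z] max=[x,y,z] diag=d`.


min=[-6.700,-14.800,6.300] max=[3.100,-5.000,21.200] diag=20.349

A = translate([-1.8, -9.9, 9.9]) sphere(r=3.6) → bbox [-5.4,-13.5,6.3] .. [1.8,-6.3,13.5]
B = cylinder(h=7.7, r=1.3) → bbox [-1.3,-1.3,0] .. [1.3,1.3,7.7]
lo = A.lo+B.lo = [-5.4-1.3, -13.5-1.3, 6.3+0] = [-6.700,-14.800,6.300]
hi = A.hi+B.hi = [1.8+1.3, -6.3+1.3, 13.5+7.7] = [3.100,-5.000,21.200]
diag = √(9.8²+9.8²+14.9²) = √414.09 = 20.349


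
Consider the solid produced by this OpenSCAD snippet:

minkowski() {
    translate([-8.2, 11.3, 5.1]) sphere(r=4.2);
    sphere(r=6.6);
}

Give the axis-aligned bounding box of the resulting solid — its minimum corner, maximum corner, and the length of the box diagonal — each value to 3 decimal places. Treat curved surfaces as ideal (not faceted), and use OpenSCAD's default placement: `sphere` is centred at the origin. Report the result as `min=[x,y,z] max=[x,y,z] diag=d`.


A = translate([-8.2, 11.3, 5.1]) sphere(r=4.2) → bbox [-12.4,7.1,0.9] .. [-4,15.5,9.3]
B = sphere(r=6.6) → bbox [-6.6,-6.6,-6.6] .. [6.6,6.6,6.6]
lo = A.lo+B.lo = [-12.4-6.6, 7.1-6.6, 0.9-6.6] = [-19.000,0.500,-5.700]
hi = A.hi+B.hi = [-4+6.6, 15.5+6.6, 9.3+6.6] = [2.600,22.100,15.900]
diag = √(21.6²+21.6²+21.6²) = √1399.68 = 37.412

min=[-19.000,0.500,-5.700] max=[2.600,22.100,15.900] diag=37.412


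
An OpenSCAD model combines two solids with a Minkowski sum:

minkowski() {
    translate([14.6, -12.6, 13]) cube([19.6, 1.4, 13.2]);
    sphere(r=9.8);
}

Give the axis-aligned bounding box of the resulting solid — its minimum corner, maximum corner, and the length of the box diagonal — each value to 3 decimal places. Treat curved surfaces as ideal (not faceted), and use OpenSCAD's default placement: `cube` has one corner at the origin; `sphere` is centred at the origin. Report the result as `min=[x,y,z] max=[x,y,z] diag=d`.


A = translate([14.6, -12.6, 13]) cube([19.6, 1.4, 13.2]) → bbox [14.6,-12.6,13] .. [34.2,-11.2,26.2]
B = sphere(r=9.8) → bbox [-9.8,-9.8,-9.8] .. [9.8,9.8,9.8]
lo = A.lo+B.lo = [14.6-9.8, -12.6-9.8, 13-9.8] = [4.800,-22.400,3.200]
hi = A.hi+B.hi = [34.2+9.8, -11.2+9.8, 26.2+9.8] = [44.000,-1.400,36.000]
diag = √(39.2²+21²+32.8²) = √3053.48 = 55.258

min=[4.800,-22.400,3.200] max=[44.000,-1.400,36.000] diag=55.258


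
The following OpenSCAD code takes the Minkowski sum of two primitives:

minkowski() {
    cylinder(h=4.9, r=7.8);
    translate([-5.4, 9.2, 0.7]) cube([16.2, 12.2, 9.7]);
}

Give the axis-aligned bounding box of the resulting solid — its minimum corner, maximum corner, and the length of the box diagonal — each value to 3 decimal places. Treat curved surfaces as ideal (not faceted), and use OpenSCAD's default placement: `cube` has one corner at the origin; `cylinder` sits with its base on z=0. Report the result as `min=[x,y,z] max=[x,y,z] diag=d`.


min=[-13.200,1.400,0.700] max=[18.600,29.200,15.300] diag=44.690

A = translate([-5.4, 9.2, 0.7]) cube([16.2, 12.2, 9.7]) → bbox [-5.4,9.2,0.7] .. [10.8,21.4,10.4]
B = cylinder(h=4.9, r=7.8) → bbox [-7.8,-7.8,0] .. [7.8,7.8,4.9]
lo = A.lo+B.lo = [-5.4-7.8, 9.2-7.8, 0.7+0] = [-13.200,1.400,0.700]
hi = A.hi+B.hi = [10.8+7.8, 21.4+7.8, 10.4+4.9] = [18.600,29.200,15.300]
diag = √(31.8²+27.8²+14.6²) = √1997.24 = 44.690


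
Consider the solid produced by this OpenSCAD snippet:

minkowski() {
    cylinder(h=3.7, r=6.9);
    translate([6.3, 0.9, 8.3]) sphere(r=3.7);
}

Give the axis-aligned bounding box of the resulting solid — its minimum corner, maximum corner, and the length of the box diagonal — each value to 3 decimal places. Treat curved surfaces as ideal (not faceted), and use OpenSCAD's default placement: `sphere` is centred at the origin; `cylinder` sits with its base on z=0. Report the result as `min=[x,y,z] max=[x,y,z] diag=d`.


A = translate([6.3, 0.9, 8.3]) sphere(r=3.7) → bbox [2.6,-2.8,4.6] .. [10,4.6,12]
B = cylinder(h=3.7, r=6.9) → bbox [-6.9,-6.9,0] .. [6.9,6.9,3.7]
lo = A.lo+B.lo = [2.6-6.9, -2.8-6.9, 4.6+0] = [-4.300,-9.700,4.600]
hi = A.hi+B.hi = [10+6.9, 4.6+6.9, 12+3.7] = [16.900,11.500,15.700]
diag = √(21.2²+21.2²+11.1²) = √1022.09 = 31.970

min=[-4.300,-9.700,4.600] max=[16.900,11.500,15.700] diag=31.970


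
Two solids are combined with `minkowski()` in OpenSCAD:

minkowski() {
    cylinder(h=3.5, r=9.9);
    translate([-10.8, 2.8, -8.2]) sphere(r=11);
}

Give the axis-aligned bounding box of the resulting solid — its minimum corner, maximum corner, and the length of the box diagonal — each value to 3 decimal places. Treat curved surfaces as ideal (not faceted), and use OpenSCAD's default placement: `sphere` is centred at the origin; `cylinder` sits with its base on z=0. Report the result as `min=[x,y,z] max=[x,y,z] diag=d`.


min=[-31.700,-18.100,-19.200] max=[10.100,23.700,6.300] diag=64.380

A = translate([-10.8, 2.8, -8.2]) sphere(r=11) → bbox [-21.8,-8.2,-19.2] .. [0.2,13.8,2.8]
B = cylinder(h=3.5, r=9.9) → bbox [-9.9,-9.9,0] .. [9.9,9.9,3.5]
lo = A.lo+B.lo = [-21.8-9.9, -8.2-9.9, -19.2+0] = [-31.700,-18.100,-19.200]
hi = A.hi+B.hi = [0.2+9.9, 13.8+9.9, 2.8+3.5] = [10.100,23.700,6.300]
diag = √(41.8²+41.8²+25.5²) = √4144.73 = 64.380


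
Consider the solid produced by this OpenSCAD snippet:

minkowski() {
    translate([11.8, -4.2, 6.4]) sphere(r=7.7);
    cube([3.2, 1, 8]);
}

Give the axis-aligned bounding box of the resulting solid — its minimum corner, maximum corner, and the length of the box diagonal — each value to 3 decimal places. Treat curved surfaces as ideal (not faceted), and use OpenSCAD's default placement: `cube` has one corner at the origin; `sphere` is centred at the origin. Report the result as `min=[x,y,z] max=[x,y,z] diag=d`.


min=[4.100,-11.900,-1.300] max=[22.700,4.500,22.100] diag=34.095

A = translate([11.8, -4.2, 6.4]) sphere(r=7.7) → bbox [4.1,-11.9,-1.3] .. [19.5,3.5,14.1]
B = cube([3.2, 1, 8]) → bbox [0,0,0] .. [3.2,1,8]
lo = A.lo+B.lo = [4.1+0, -11.9+0, -1.3+0] = [4.100,-11.900,-1.300]
hi = A.hi+B.hi = [19.5+3.2, 3.5+1, 14.1+8] = [22.700,4.500,22.100]
diag = √(18.6²+16.4²+23.4²) = √1162.48 = 34.095


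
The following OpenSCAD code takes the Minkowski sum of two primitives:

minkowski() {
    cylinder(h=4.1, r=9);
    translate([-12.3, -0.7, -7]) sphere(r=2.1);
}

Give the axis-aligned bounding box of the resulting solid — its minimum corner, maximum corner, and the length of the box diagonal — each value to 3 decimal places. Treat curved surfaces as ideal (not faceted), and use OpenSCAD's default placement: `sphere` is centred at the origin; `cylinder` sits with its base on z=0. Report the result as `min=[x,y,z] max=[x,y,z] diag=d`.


A = translate([-12.3, -0.7, -7]) sphere(r=2.1) → bbox [-14.4,-2.8,-9.1] .. [-10.2,1.4,-4.9]
B = cylinder(h=4.1, r=9) → bbox [-9,-9,0] .. [9,9,4.1]
lo = A.lo+B.lo = [-14.4-9, -2.8-9, -9.1+0] = [-23.400,-11.800,-9.100]
hi = A.hi+B.hi = [-10.2+9, 1.4+9, -4.9+4.1] = [-1.200,10.400,-0.800]
diag = √(22.2²+22.2²+8.3²) = √1054.57 = 32.474

min=[-23.400,-11.800,-9.100] max=[-1.200,10.400,-0.800] diag=32.474


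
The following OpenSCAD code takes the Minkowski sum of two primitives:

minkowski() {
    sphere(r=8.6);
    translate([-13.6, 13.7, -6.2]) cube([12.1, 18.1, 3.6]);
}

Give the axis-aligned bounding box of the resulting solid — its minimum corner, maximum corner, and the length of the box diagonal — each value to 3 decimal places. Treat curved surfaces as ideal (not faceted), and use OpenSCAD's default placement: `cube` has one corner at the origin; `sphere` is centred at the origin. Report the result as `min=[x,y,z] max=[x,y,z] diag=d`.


A = translate([-13.6, 13.7, -6.2]) cube([12.1, 18.1, 3.6]) → bbox [-13.6,13.7,-6.2] .. [-1.5,31.8,-2.6]
B = sphere(r=8.6) → bbox [-8.6,-8.6,-8.6] .. [8.6,8.6,8.6]
lo = A.lo+B.lo = [-13.6-8.6, 13.7-8.6, -6.2-8.6] = [-22.200,5.100,-14.800]
hi = A.hi+B.hi = [-1.5+8.6, 31.8+8.6, -2.6+8.6] = [7.100,40.400,6.000]
diag = √(29.3²+35.3²+20.8²) = √2537.22 = 50.371

min=[-22.200,5.100,-14.800] max=[7.100,40.400,6.000] diag=50.371


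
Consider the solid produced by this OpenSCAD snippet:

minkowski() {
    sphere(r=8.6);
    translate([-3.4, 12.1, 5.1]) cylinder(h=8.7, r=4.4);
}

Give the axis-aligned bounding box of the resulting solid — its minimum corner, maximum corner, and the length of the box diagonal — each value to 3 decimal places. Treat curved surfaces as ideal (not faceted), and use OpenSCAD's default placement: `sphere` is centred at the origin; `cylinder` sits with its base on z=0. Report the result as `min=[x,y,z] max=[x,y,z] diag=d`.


A = translate([-3.4, 12.1, 5.1]) cylinder(h=8.7, r=4.4) → bbox [-7.8,7.7,5.1] .. [1,16.5,13.8]
B = sphere(r=8.6) → bbox [-8.6,-8.6,-8.6] .. [8.6,8.6,8.6]
lo = A.lo+B.lo = [-7.8-8.6, 7.7-8.6, 5.1-8.6] = [-16.400,-0.900,-3.500]
hi = A.hi+B.hi = [1+8.6, 16.5+8.6, 13.8+8.6] = [9.600,25.100,22.400]
diag = √(26²+26²+25.9²) = √2022.81 = 44.976

min=[-16.400,-0.900,-3.500] max=[9.600,25.100,22.400] diag=44.976


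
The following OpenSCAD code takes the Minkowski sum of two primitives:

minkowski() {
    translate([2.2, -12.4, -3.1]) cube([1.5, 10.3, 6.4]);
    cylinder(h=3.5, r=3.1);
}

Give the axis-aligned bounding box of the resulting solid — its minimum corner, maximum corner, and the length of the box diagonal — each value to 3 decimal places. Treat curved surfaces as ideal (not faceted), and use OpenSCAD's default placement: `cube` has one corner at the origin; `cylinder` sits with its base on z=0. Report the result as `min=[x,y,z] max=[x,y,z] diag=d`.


A = translate([2.2, -12.4, -3.1]) cube([1.5, 10.3, 6.4]) → bbox [2.2,-12.4,-3.1] .. [3.7,-2.1,3.3]
B = cylinder(h=3.5, r=3.1) → bbox [-3.1,-3.1,0] .. [3.1,3.1,3.5]
lo = A.lo+B.lo = [2.2-3.1, -12.4-3.1, -3.1+0] = [-0.900,-15.500,-3.100]
hi = A.hi+B.hi = [3.7+3.1, -2.1+3.1, 3.3+3.5] = [6.800,1.000,6.800]
diag = √(7.7²+16.5²+9.9²) = √429.55 = 20.726

min=[-0.900,-15.500,-3.100] max=[6.800,1.000,6.800] diag=20.726


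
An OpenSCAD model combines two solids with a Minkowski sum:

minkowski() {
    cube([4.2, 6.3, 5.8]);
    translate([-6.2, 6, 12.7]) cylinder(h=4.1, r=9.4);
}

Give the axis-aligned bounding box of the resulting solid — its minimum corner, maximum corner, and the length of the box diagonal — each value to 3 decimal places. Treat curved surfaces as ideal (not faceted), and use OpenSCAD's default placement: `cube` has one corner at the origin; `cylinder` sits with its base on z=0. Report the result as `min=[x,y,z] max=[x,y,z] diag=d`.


min=[-15.600,-3.400,12.700] max=[7.400,21.700,22.600] diag=35.454

A = translate([-6.2, 6, 12.7]) cylinder(h=4.1, r=9.4) → bbox [-15.6,-3.4,12.7] .. [3.2,15.4,16.8]
B = cube([4.2, 6.3, 5.8]) → bbox [0,0,0] .. [4.2,6.3,5.8]
lo = A.lo+B.lo = [-15.6+0, -3.4+0, 12.7+0] = [-15.600,-3.400,12.700]
hi = A.hi+B.hi = [3.2+4.2, 15.4+6.3, 16.8+5.8] = [7.400,21.700,22.600]
diag = √(23²+25.1²+9.9²) = √1257.02 = 35.454


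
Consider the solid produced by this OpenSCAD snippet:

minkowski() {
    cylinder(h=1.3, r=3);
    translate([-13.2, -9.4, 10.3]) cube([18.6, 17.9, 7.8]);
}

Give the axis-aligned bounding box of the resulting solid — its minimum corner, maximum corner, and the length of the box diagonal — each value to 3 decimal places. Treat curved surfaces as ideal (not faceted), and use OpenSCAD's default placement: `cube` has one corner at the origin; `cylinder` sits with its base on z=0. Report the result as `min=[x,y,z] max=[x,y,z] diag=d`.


min=[-16.200,-12.400,10.300] max=[8.400,11.500,19.400] diag=35.485

A = translate([-13.2, -9.4, 10.3]) cube([18.6, 17.9, 7.8]) → bbox [-13.2,-9.4,10.3] .. [5.4,8.5,18.1]
B = cylinder(h=1.3, r=3) → bbox [-3,-3,0] .. [3,3,1.3]
lo = A.lo+B.lo = [-13.2-3, -9.4-3, 10.3+0] = [-16.200,-12.400,10.300]
hi = A.hi+B.hi = [5.4+3, 8.5+3, 18.1+1.3] = [8.400,11.500,19.400]
diag = √(24.6²+23.9²+9.1²) = √1259.18 = 35.485


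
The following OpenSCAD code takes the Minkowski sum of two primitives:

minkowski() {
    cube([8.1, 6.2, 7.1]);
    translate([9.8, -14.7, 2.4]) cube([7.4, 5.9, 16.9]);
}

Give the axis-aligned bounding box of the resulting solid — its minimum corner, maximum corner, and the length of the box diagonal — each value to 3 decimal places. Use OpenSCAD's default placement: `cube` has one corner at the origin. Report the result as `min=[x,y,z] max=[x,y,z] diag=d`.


min=[9.800,-14.700,2.400] max=[25.300,-2.600,26.400] diag=31.027

A = translate([9.8, -14.7, 2.4]) cube([7.4, 5.9, 16.9]) → bbox [9.8,-14.7,2.4] .. [17.2,-8.8,19.3]
B = cube([8.1, 6.2, 7.1]) → bbox [0,0,0] .. [8.1,6.2,7.1]
lo = A.lo+B.lo = [9.8+0, -14.7+0, 2.4+0] = [9.800,-14.700,2.400]
hi = A.hi+B.hi = [17.2+8.1, -8.8+6.2, 19.3+7.1] = [25.300,-2.600,26.400]
diag = √(15.5²+12.1²+24²) = √962.66 = 31.027


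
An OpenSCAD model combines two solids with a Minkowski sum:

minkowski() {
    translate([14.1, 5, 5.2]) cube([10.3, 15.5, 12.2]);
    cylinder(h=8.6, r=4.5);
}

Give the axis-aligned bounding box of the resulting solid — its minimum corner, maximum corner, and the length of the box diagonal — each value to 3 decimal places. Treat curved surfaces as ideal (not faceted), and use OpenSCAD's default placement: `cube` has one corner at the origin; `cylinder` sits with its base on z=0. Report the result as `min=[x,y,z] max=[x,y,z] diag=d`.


A = translate([14.1, 5, 5.2]) cube([10.3, 15.5, 12.2]) → bbox [14.1,5,5.2] .. [24.4,20.5,17.4]
B = cylinder(h=8.6, r=4.5) → bbox [-4.5,-4.5,0] .. [4.5,4.5,8.6]
lo = A.lo+B.lo = [14.1-4.5, 5-4.5, 5.2+0] = [9.600,0.500,5.200]
hi = A.hi+B.hi = [24.4+4.5, 20.5+4.5, 17.4+8.6] = [28.900,25.000,26.000]
diag = √(19.3²+24.5²+20.8²) = √1405.38 = 37.488

min=[9.600,0.500,5.200] max=[28.900,25.000,26.000] diag=37.488


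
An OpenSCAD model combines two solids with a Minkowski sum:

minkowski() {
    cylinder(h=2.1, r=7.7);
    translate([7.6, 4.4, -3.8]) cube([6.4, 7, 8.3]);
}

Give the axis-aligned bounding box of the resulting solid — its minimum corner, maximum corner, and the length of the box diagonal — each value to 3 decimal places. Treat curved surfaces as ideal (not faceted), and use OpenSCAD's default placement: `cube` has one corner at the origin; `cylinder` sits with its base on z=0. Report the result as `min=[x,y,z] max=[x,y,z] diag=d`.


min=[-0.100,-3.300,-3.800] max=[21.700,19.100,6.600] diag=32.942

A = translate([7.6, 4.4, -3.8]) cube([6.4, 7, 8.3]) → bbox [7.6,4.4,-3.8] .. [14,11.4,4.5]
B = cylinder(h=2.1, r=7.7) → bbox [-7.7,-7.7,0] .. [7.7,7.7,2.1]
lo = A.lo+B.lo = [7.6-7.7, 4.4-7.7, -3.8+0] = [-0.100,-3.300,-3.800]
hi = A.hi+B.hi = [14+7.7, 11.4+7.7, 4.5+2.1] = [21.700,19.100,6.600]
diag = √(21.8²+22.4²+10.4²) = √1085.16 = 32.942


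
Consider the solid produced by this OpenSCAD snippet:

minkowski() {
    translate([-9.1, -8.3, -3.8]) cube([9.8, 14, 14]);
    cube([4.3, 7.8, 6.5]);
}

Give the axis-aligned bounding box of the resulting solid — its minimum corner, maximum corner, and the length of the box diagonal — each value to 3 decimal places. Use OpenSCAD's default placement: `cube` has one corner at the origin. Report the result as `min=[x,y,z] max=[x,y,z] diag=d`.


A = translate([-9.1, -8.3, -3.8]) cube([9.8, 14, 14]) → bbox [-9.1,-8.3,-3.8] .. [0.7,5.7,10.2]
B = cube([4.3, 7.8, 6.5]) → bbox [0,0,0] .. [4.3,7.8,6.5]
lo = A.lo+B.lo = [-9.1+0, -8.3+0, -3.8+0] = [-9.100,-8.300,-3.800]
hi = A.hi+B.hi = [0.7+4.3, 5.7+7.8, 10.2+6.5] = [5.000,13.500,16.700]
diag = √(14.1²+21.8²+20.5²) = √1094.3 = 33.080

min=[-9.100,-8.300,-3.800] max=[5.000,13.500,16.700] diag=33.080


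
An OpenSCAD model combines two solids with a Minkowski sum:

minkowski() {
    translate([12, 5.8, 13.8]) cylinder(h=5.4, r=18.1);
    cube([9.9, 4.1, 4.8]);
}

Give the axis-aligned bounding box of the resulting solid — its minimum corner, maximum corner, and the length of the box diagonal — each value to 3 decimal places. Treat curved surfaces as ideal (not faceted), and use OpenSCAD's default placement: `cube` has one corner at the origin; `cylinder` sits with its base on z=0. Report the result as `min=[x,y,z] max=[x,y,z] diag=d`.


A = translate([12, 5.8, 13.8]) cylinder(h=5.4, r=18.1) → bbox [-6.1,-12.3,13.8] .. [30.1,23.9,19.2]
B = cube([9.9, 4.1, 4.8]) → bbox [0,0,0] .. [9.9,4.1,4.8]
lo = A.lo+B.lo = [-6.1+0, -12.3+0, 13.8+0] = [-6.100,-12.300,13.800]
hi = A.hi+B.hi = [30.1+9.9, 23.9+4.1, 19.2+4.8] = [40.000,28.000,24.000]
diag = √(46.1²+40.3²+10.2²) = √3853.34 = 62.075

min=[-6.100,-12.300,13.800] max=[40.000,28.000,24.000] diag=62.075


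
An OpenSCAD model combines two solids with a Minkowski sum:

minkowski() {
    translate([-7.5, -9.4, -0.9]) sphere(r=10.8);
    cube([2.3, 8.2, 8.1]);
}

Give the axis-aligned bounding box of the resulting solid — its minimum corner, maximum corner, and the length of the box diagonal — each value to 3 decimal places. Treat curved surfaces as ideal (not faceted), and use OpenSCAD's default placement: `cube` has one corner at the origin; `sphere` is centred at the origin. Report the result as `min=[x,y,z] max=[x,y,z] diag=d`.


A = translate([-7.5, -9.4, -0.9]) sphere(r=10.8) → bbox [-18.3,-20.2,-11.7] .. [3.3,1.4,9.9]
B = cube([2.3, 8.2, 8.1]) → bbox [0,0,0] .. [2.3,8.2,8.1]
lo = A.lo+B.lo = [-18.3+0, -20.2+0, -11.7+0] = [-18.300,-20.200,-11.700]
hi = A.hi+B.hi = [3.3+2.3, 1.4+8.2, 9.9+8.1] = [5.600,9.600,18.000]
diag = √(23.9²+29.8²+29.7²) = √2341.34 = 48.387

min=[-18.300,-20.200,-11.700] max=[5.600,9.600,18.000] diag=48.387
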